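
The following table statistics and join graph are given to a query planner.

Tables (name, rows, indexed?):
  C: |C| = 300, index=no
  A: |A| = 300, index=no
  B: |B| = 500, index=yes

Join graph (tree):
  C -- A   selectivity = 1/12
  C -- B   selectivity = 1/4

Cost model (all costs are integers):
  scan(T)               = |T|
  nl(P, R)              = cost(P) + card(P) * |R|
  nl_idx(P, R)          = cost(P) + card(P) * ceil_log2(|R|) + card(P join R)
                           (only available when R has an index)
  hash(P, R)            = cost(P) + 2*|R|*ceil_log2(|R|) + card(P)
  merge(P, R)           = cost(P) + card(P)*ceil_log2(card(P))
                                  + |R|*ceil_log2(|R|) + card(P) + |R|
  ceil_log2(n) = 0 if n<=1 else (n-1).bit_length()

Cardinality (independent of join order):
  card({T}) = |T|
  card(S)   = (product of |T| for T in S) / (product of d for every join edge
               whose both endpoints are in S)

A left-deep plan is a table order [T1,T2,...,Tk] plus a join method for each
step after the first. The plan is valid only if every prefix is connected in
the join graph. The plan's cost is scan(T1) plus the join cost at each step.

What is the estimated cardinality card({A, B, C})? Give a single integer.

Tables in S: A(300), B(500), C(300)
Edges inside S: C-A(d=12), C-B(d=4)
numerator = 300 * 500 * 300 = 45000000
denominator = 12 * 4 = 48
card(S) = 45000000 / 48 = 937500

937500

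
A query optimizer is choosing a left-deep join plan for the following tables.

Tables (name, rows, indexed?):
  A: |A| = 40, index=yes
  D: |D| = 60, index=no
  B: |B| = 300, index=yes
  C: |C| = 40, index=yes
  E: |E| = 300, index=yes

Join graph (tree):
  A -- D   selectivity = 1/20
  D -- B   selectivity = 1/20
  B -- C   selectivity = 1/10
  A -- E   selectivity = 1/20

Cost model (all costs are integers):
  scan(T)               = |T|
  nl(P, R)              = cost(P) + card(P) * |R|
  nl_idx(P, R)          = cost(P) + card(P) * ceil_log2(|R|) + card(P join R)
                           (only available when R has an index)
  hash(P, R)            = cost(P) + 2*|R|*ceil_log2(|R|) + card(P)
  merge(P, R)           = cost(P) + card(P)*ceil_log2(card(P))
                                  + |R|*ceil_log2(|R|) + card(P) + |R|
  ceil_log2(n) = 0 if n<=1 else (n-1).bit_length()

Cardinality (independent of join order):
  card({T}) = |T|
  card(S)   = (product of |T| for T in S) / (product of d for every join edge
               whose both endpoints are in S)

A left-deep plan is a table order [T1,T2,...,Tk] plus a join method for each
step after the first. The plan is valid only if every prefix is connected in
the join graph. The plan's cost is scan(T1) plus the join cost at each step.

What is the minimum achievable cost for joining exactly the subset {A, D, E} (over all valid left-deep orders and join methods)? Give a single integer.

2320

Selinger DP over subsets of {A,D,E}:
  {A}: scan cost=40, card=40
  {D}: scan cost=60, card=60
  {E}: scan cost=300, card=300
  {AD}: card=120; try (A,nl_idx)→540, (A,hash)→600, (D,merge)→740, (A,merge)→760, (D,hash)→800, (D,nl)→2440 …(+1); best=540 via (A,nl_idx)
  {AE}: card=600; try (E,nl_idx)→1000, (A,hash)→1080, (A,nl_idx)→2700, (E,merge)→3320, (A,merge)→3580, (E,hash)→5480 …(+2); best=1000 via (E,nl_idx)
  {ADE}: card=1800; try (D,hash)→2320, (E,nl_idx)→3420, (E,merge)→4500, (E,hash)→6060, (D,merge)→8020, (E,nl)→36540 …(+1); best=2320 via (D,hash)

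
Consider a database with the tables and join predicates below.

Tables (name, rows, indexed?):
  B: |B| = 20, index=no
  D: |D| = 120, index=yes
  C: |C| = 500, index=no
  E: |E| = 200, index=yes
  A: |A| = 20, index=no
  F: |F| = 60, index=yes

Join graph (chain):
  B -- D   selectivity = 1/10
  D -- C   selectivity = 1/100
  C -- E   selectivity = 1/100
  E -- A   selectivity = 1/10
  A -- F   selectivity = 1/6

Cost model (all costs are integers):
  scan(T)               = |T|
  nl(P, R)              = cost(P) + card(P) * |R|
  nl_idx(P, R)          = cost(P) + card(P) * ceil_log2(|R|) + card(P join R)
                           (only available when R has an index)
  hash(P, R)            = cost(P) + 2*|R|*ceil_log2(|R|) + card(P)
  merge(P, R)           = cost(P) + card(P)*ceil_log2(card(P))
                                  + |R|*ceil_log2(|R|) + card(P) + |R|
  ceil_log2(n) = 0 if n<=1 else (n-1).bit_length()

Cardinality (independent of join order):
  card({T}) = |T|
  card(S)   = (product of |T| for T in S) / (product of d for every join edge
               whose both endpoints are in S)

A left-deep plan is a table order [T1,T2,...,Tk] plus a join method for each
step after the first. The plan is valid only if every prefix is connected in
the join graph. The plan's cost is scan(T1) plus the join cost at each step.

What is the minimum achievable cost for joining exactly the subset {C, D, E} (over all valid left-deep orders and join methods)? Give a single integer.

6480

Selinger DP over subsets of {C,D,E}:
  {D}: scan cost=120, card=120
  {C}: scan cost=500, card=500
  {E}: scan cost=200, card=200
  {CD}: card=600; try (D,hash)→2680, (D,nl_idx)→4600, (C,merge)→6080, (D,merge)→6460, (C,hash)→9240, (C,nl)→60120 …(+1); best=2680 via (D,hash)
  {CE}: card=1000; try (E,hash)→4200, (E,nl_idx)→5500, (C,merge)→7000, (E,merge)→7300, (C,hash)→9400, (C,nl)→100200 …(+1); best=4200 via (E,hash)
  {CDE}: card=1200; try (E,hash)→6480, (D,hash)→6880, (E,nl_idx)→8680, (E,merge)→11080, (D,nl_idx)→12400, (D,merge)→16160 …(+2); best=6480 via (E,hash)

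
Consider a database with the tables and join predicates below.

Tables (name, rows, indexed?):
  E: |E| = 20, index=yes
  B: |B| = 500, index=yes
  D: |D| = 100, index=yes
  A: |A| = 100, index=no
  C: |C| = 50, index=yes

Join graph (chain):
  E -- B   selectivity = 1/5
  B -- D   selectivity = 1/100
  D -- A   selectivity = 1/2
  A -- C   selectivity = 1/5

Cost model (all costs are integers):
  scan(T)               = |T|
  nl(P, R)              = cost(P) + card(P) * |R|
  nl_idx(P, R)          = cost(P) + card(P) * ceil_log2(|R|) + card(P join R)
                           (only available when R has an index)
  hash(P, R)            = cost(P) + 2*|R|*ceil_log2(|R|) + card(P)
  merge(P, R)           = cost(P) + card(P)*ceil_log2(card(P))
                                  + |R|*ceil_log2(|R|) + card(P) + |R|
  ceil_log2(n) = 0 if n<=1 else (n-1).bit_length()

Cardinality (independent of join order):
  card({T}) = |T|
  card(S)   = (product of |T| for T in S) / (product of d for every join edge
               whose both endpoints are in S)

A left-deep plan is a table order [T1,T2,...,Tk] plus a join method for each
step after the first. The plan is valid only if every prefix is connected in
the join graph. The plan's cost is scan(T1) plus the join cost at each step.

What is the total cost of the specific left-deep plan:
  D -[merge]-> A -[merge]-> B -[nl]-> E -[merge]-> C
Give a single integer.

2377050

step 1: scan D: cost=100, card=100
step 2: join A via merge
    card(P join A) = 100*100/(2) = 5000
    cost = 100 + 100*7 + 100*7 + 100 + 100 = 1700
step 3: join B via merge
    card(P join B) = 5000*500/(100) = 25000
    cost = 1700 + 5000*13 + 500*9 + 5000 + 500 = 76700
step 4: join E via nl
    card(P join E) = 25000*20/(5) = 100000
    cost = 76700 + 25000*20 = 576700
step 5: join C via merge
    card(P join C) = 100000*50/(5) = 1000000
    cost = 576700 + 100000*17 + 50*6 + 100000 + 50 = 2377050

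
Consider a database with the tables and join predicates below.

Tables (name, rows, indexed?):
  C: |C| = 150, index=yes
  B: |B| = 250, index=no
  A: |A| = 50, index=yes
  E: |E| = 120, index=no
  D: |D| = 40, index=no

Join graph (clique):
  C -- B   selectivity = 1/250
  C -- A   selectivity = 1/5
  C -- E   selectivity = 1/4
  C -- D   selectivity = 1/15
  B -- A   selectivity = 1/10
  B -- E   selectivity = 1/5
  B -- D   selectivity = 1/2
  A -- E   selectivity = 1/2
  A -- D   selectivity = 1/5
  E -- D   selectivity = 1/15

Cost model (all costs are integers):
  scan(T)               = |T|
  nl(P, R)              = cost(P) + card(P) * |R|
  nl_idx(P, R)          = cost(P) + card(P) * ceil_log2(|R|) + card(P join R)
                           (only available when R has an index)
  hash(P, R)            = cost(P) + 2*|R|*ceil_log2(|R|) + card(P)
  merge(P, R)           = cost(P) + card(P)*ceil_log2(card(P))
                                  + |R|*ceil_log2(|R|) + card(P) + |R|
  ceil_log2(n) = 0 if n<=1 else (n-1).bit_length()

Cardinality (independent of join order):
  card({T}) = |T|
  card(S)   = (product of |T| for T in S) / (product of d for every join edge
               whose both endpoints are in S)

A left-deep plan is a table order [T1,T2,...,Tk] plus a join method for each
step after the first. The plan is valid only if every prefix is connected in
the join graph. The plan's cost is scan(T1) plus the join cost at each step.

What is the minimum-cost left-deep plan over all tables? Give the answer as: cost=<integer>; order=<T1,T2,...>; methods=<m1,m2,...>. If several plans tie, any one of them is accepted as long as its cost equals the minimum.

Selinger DP (subsets sized 1..n):
  {C}: scan cost=150, card=150
  {B}: scan cost=250, card=250
  {A}: scan cost=50, card=50
  {E}: scan cost=120, card=120
  {D}: scan cost=40, card=40
  {BC}: card=150; try (C,nl_idx)→2400, (C,hash)→2900, (B,merge)→3750, (C,merge)→3850, (B,hash)→4300, (B,nl)→37650 …(+1); best=2400 via (C,nl_idx)
  {AC}: card=1500; try (A,hash)→900, (C,merge)→1750, (A,merge)→1850, (C,nl_idx)→1950, (C,hash)→2500, (A,nl_idx)→2550 …(+2); best=900 via (A,hash)
  {CE}: card=4500; try (E,hash)→1980, (C,merge)→2430, (E,merge)→2460, (C,hash)→2640, (C,nl_idx)→5580, (C,nl)→18120 …(+1); best=1980 via (E,hash)
  {CD}: card=400; try (C,nl_idx)→760, (D,hash)→780, (C,merge)→1670, (D,merge)→1780, (C,hash)→2480, (C,nl)→6040 …(+1); best=760 via (C,nl_idx)
  {AB}: card=1250; try (A,hash)→1100, (B,merge)→2650, (A,merge)→2850, (A,nl_idx)→3000, (B,hash)→4100, (B,nl)→12550 …(+1); best=1100 via (A,hash)
  {BE}: card=6000; try (E,hash)→2180, (B,merge)→3330, (E,merge)→3460, (B,hash)→4240, (B,nl)→30120, (E,nl)→30250; best=2180 via (E,hash)
  {BD}: card=5000; try (D,hash)→980, (B,merge)→2570, (D,merge)→2780, (B,hash)→4080, (B,nl)→10040, (D,nl)→10250; best=980 via (D,hash)
  {AE}: card=3000; try (A,hash)→840, (E,merge)→1360, (A,merge)→1430, (E,hash)→1780, (A,nl_idx)→3840, (E,nl)→6050 …(+1); best=840 via (A,hash)
  {AD}: card=400; try (D,hash)→580, (A,merge)→670, (D,merge)→680, (A,hash)→680, (A,nl_idx)→680, (A,nl)→2040 …(+1); best=580 via (D,hash)
  {DE}: card=320; try (D,hash)→720, (E,merge)→1280, (D,merge)→1360, (E,hash)→1760, (E,nl)→4840, (D,nl)→4920; best=720 via (D,hash)
  {ABC}: card=150; try (A,hash)→3150, (A,nl_idx)→3450, (A,merge)→4100, (C,hash)→4750, (B,hash)→6400, (A,nl)→9900 …(+5); best=3150 via (A,hash)
  {BCE}: card=900; try (E,hash)→4230, (E,merge)→4710, (B,hash)→10480, (C,hash)→10580, (E,nl)→20400, (C,nl_idx)→51080 …(+4); best=4230 via (E,hash)
  {BCD}: card=200; try (D,hash)→3030, (D,merge)→4030, (B,hash)→5160, (B,merge)→7010, (C,hash)→8380, (D,nl)→8400 …(+4); best=3030 via (D,hash)
  {ACE}: card=22500; try (E,hash)→4080, (C,hash)→6240, (A,hash)→7080, (E,merge)→19860, (C,merge)→41190, (C,nl_idx)→47340 …(+5); best=4080 via (E,hash)
  {ACD}: card=800; try (A,hash)→1760, (D,hash)→2880, (C,hash)→3380, (A,nl_idx)→3960, (C,nl_idx)→4580, (A,merge)→5110 …(+5); best=1760 via (A,hash)
  {CDE}: card=800; try (E,hash)→2840, (C,hash)→3440, (C,nl_idx)→4080, (C,merge)→5270, (E,merge)→5720, (D,hash)→6960 …(+4); best=2840 via (E,hash)
  {ABE}: card=15000; try (E,hash)→4030, (B,hash)→7840, (A,hash)→8780, (E,merge)→17060, (B,merge)→42090, (A,nl_idx)→53180 …(+4); best=4030 via (E,hash)
  {ABD}: card=5000; try (D,hash)→2830, (B,hash)→4980, (A,hash)→6580, (B,merge)→6830, (D,merge)→16380, (A,nl_idx)→35980 …(+4); best=2830 via (D,hash)
  {BDE}: card=8000; try (B,hash)→5040, (B,merge)→6170, (E,hash)→7660, (D,hash)→8660, (E,merge)→71940, (B,nl)→80720 …(+3); best=5040 via (B,hash)
  {ADE}: card=1600; try (A,hash)→1640, (E,hash)→2660, (A,nl_idx)→4240, (A,merge)→4270, (D,hash)→4320, (E,merge)→5540 …(+4); best=1640 via (A,hash)
  {ABCE}: card=450; try (E,hash)→4980, (E,merge)→5460, (A,hash)→5730, (A,nl_idx)→10080, (A,merge)→14480, (E,nl)→21150 …(+8); best=4980 via (E,hash)
  {ABCD}: card=40; try (D,hash)→3780, (A,hash)→3830, (A,nl_idx)→4270, (D,merge)→4780, (A,merge)→5180, (B,hash)→6560 …(+8); best=3780 via (D,hash)
  {BCDE}: card=80; try (E,hash)→4910, (D,hash)→5610, (E,merge)→5790, (B,hash)→7640, (B,merge)→13890, (D,merge)→14410 …(+7); best=4910 via (E,hash)
  {ACDE}: card=800; try (E,hash)→4240, (A,hash)→4240, (C,hash)→5640, (A,nl_idx)→8440, (E,merge)→11520, (A,merge)→11990 …(+8); best=4240 via (E,hash)
  {ABDE}: card=4000; try (B,hash)→7240, (E,hash)→9510, (A,hash)→13640, (D,hash)→19510, (B,merge)→23090, (A,nl_idx)→57040 …(+7); best=7240 via (B,hash)
  {ABCDE}: card=8; try (E,merge)→5020, (A,nl_idx)→5398, (E,hash)→5500, (A,hash)→5590, (A,merge)→5900, (D,hash)→5910 …(+11); best=5020 via (E,merge)

cost=5020; order=B,C,A,D,E; methods=nl_idx,hash,hash,merge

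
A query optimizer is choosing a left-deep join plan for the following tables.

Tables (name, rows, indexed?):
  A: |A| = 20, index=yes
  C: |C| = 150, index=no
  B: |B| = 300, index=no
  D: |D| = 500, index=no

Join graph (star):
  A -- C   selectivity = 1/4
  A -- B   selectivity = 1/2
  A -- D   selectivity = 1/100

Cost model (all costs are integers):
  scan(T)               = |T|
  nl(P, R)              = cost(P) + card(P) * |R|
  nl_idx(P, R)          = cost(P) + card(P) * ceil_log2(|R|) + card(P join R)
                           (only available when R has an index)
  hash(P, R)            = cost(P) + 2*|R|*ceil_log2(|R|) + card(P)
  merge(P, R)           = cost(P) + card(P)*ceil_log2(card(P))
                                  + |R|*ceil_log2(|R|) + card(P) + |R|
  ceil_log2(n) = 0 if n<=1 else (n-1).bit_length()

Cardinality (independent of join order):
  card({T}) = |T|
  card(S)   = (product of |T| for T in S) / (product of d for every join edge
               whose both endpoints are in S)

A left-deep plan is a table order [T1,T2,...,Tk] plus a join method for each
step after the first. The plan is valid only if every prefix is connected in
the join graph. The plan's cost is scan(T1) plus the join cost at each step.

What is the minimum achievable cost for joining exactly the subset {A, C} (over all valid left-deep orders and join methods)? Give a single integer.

500

Selinger DP over subsets of {A,C}:
  {A}: scan cost=20, card=20
  {C}: scan cost=150, card=150
  {AC}: card=750; try (A,hash)→500, (C,merge)→1490, (A,merge)→1620, (A,nl_idx)→1650, (C,hash)→2440, (C,nl)→3020 …(+1); best=500 via (A,hash)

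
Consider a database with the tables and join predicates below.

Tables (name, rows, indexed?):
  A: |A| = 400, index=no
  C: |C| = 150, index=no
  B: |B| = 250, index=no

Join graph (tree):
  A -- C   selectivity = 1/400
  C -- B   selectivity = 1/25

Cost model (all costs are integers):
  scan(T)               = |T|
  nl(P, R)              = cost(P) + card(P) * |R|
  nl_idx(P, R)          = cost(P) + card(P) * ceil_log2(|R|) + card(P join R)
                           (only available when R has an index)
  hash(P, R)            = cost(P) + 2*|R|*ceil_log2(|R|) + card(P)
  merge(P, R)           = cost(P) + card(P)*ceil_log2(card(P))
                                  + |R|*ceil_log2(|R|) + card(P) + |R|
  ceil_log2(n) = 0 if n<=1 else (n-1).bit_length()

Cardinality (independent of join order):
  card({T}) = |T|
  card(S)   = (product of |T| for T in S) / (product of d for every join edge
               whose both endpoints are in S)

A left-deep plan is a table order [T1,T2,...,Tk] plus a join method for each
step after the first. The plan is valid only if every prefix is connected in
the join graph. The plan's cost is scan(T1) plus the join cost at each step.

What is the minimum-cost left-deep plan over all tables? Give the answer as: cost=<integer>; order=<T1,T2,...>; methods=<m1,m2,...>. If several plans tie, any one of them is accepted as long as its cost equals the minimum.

cost=6800; order=A,C,B; methods=hash,merge

Selinger DP (subsets sized 1..n):
  {A}: scan cost=400, card=400
  {C}: scan cost=150, card=150
  {B}: scan cost=250, card=250
  {AC}: card=150; try (C,hash)→3200, (A,merge)→5500, (C,merge)→5750, (A,hash)→7500, (A,nl)→60150, (C,nl)→60400; best=3200 via (C,hash)
  {BC}: card=1500; try (C,hash)→2900, (B,merge)→3750, (C,merge)→3850, (B,hash)→4300, (B,nl)→37650, (C,nl)→37750; best=2900 via (C,hash)
  {ABC}: card=1500; try (B,merge)→6800, (B,hash)→7350, (A,hash)→11600, (A,merge)→24900, (B,nl)→40700, (A,nl)→602900; best=6800 via (B,merge)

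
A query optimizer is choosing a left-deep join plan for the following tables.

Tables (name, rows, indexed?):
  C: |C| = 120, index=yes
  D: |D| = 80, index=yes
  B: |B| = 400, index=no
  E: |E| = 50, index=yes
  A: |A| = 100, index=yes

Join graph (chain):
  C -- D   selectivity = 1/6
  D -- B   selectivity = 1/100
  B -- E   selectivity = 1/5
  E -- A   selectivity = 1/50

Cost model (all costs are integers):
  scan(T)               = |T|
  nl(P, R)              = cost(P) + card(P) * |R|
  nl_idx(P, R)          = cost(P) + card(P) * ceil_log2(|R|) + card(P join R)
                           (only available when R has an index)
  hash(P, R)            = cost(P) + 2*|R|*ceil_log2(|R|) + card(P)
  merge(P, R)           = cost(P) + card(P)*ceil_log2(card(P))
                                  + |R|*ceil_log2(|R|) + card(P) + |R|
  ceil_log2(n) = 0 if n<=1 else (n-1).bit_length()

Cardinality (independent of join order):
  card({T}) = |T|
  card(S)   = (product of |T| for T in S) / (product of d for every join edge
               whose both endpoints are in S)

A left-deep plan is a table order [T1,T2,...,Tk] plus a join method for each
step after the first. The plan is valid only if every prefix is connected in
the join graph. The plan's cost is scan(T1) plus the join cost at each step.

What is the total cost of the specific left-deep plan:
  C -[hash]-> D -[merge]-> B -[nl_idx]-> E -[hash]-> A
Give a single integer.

step 1: scan C: cost=120, card=120
step 2: join D via hash
    card(P join D) = 120*80/(6) = 1600
    cost = 120 + 2*80*7 + 120 = 1360
step 3: join B via merge
    card(P join B) = 1600*400/(100) = 6400
    cost = 1360 + 1600*11 + 400*9 + 1600 + 400 = 24560
step 4: join E via nl_idx
    card(P join E) = 6400*50/(5) = 64000
    cost = 24560 + 6400*6 + 64000 = 126960
step 5: join A via hash
    card(P join A) = 64000*100/(50) = 128000
    cost = 126960 + 2*100*7 + 64000 = 192360

192360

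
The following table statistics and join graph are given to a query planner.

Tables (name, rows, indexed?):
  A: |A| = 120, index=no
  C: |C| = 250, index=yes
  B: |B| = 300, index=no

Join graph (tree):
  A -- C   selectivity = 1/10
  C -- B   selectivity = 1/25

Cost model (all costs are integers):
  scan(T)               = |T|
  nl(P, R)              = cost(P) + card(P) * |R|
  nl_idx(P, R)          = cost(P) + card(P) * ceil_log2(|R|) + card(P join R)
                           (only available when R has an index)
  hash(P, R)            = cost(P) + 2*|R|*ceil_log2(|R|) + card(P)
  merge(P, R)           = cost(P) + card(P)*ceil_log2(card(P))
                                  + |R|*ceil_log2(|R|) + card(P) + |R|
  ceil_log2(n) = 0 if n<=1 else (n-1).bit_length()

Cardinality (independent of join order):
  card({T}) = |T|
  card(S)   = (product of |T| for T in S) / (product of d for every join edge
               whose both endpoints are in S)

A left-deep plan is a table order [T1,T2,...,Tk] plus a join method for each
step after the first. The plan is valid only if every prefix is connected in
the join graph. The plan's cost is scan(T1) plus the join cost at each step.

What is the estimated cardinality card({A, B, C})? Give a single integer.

36000

Tables in S: A(120), B(300), C(250)
Edges inside S: A-C(d=10), C-B(d=25)
numerator = 120 * 300 * 250 = 9000000
denominator = 10 * 25 = 250
card(S) = 9000000 / 250 = 36000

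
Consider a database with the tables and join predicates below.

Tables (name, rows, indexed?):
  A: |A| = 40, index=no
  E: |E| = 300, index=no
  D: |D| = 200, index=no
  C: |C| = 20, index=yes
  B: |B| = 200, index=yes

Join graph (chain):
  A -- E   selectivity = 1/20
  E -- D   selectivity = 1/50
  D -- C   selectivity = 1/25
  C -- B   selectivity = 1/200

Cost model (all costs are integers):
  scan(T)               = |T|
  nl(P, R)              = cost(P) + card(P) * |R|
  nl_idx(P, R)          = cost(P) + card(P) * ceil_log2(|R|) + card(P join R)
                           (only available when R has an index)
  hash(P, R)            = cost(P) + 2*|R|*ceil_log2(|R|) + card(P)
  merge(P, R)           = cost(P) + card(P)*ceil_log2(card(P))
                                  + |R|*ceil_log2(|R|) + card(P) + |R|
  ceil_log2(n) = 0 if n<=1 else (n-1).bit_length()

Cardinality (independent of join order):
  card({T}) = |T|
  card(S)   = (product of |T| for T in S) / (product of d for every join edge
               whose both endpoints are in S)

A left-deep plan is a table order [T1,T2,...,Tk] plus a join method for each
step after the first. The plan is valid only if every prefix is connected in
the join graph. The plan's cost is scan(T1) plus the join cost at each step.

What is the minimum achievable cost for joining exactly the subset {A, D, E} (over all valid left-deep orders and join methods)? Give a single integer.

Selinger DP over subsets of {A,D,E}:
  {A}: scan cost=40, card=40
  {E}: scan cost=300, card=300
  {D}: scan cost=200, card=200
  {AE}: card=600; try (A,hash)→1080, (E,merge)→3320, (A,merge)→3580, (E,hash)→5480, (E,nl)→12040, (A,nl)→12300; best=1080 via (A,hash)
  {DE}: card=1200; try (D,hash)→3800, (E,merge)→5000, (D,merge)→5100, (E,hash)→5800, (E,nl)→60200, (D,nl)→60300; best=3800 via (D,hash)
  {ADE}: card=2400; try (D,hash)→4880, (A,hash)→5480, (D,merge)→9480, (A,merge)→18480, (A,nl)→51800, (D,nl)→121080; best=4880 via (D,hash)

4880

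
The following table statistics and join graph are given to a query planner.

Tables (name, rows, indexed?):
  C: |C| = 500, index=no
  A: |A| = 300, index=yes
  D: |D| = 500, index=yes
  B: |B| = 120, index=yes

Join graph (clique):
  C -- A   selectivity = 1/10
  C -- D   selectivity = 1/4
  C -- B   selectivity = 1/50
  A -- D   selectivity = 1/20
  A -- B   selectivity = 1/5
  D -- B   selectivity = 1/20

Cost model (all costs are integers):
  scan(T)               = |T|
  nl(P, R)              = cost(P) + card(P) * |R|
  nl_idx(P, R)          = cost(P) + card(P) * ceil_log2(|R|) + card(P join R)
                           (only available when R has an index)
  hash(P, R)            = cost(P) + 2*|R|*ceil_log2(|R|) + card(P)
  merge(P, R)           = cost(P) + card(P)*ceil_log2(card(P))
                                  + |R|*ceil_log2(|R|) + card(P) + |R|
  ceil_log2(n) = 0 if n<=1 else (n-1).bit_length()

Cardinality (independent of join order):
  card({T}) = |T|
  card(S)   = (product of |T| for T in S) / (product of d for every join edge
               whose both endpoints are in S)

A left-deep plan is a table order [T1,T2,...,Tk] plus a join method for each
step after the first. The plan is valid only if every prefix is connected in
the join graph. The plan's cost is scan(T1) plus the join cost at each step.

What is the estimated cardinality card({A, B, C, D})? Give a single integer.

Tables in S: A(300), B(120), C(500), D(500)
Edges inside S: C-A(d=10), C-D(d=4), C-B(d=50), A-D(d=20), A-B(d=5), D-B(d=20)
numerator = 300 * 120 * 500 * 500 = 9000000000
denominator = 10 * 4 * 50 * 20 * 5 * 20 = 4000000
card(S) = 9000000000 / 4000000 = 2250

2250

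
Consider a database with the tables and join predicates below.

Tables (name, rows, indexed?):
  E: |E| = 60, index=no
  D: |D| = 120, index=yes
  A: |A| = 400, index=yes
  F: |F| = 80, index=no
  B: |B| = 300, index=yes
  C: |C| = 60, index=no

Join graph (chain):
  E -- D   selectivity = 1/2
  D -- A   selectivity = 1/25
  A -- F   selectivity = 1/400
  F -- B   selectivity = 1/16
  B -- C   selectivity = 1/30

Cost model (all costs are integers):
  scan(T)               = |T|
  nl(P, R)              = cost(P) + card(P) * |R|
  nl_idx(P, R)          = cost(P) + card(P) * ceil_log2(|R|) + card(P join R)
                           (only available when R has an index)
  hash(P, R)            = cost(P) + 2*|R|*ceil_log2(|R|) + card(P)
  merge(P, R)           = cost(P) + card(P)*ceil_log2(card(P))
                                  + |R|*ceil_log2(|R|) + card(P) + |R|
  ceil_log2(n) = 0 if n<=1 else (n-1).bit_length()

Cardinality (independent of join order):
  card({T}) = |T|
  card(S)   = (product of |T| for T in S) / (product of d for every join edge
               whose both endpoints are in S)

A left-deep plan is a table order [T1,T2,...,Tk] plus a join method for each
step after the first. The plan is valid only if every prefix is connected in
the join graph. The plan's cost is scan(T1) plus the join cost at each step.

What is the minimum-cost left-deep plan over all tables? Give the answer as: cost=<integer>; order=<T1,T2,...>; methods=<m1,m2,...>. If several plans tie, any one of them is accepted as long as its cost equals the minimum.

cost=25120; order=F,A,B,C,D,E; methods=nl_idx,nl_idx,hash,hash,hash

Selinger DP (subsets sized 1..n):
  {E}: scan cost=60, card=60
  {D}: scan cost=120, card=120
  {A}: scan cost=400, card=400
  {F}: scan cost=80, card=80
  {B}: scan cost=300, card=300
  {C}: scan cost=60, card=60
  {DE}: card=3600; try (E,hash)→960, (D,merge)→1440, (E,merge)→1500, (D,hash)→1800, (D,nl_idx)→4080, (D,nl)→7260 …(+1); best=960 via (E,hash)
  {AD}: card=1920; try (D,hash)→2480, (A,nl_idx)→3120, (A,merge)→5080, (D,nl_idx)→5120, (D,merge)→5360, (A,hash)→7440 …(+2); best=2480 via (D,hash)
  {AF}: card=80; try (A,nl_idx)→880, (F,hash)→1920, (A,merge)→4720, (F,merge)→5040, (A,hash)→7360, (A,nl)→32080 …(+1); best=880 via (A,nl_idx)
  {BF}: card=1500; try (F,hash)→1720, (B,nl_idx)→2300, (B,merge)→3720, (F,merge)→3940, (B,hash)→5560, (B,nl)→24080 …(+1); best=1720 via (F,hash)
  {BC}: card=600; try (B,nl_idx)→1200, (C,hash)→1320, (B,merge)→3480, (C,merge)→3720, (B,hash)→5520, (B,nl)→18060 …(+1); best=1200 via (B,nl_idx)
  {ADE}: card=57600; try (E,hash)→5120, (A,hash)→11760, (E,merge)→25940, (A,merge)→51760, (A,nl_idx)→90960, (E,nl)→117680 …(+1); best=5120 via (E,hash)
  {ADF}: card=384; try (D,nl_idx)→1824, (D,merge)→2480, (D,hash)→2640, (F,hash)→5520, (D,nl)→10480, (F,merge)→26160 …(+1); best=1824 via (D,nl_idx)
  {ABF}: card=1500; try (B,nl_idx)→3100, (B,merge)→4520, (B,hash)→6360, (A,hash)→10420, (A,nl_idx)→16720, (A,merge)→23720 …(+2); best=3100 via (B,nl_idx)
  {BCF}: card=3000; try (F,hash)→2920, (C,hash)→3940, (F,merge)→8440, (C,merge)→20140, (F,nl)→49200, (C,nl)→91720; best=2920 via (F,hash)
  {ADEF}: card=11520; try (E,hash)→2928, (E,merge)→6084, (E,nl)→24864, (F,hash)→63840, (F,merge)→984960, (F,nl)→4613120; best=2928 via (E,hash)
  {ABDF}: card=7200; try (D,hash)→6280, (B,hash)→7608, (B,merge)→8664, (B,nl_idx)→12480, (D,nl_idx)→20800, (D,merge)→22060 …(+2); best=6280 via (D,hash)
  {ABCF}: card=3000; try (C,hash)→5320, (A,hash)→13120, (C,merge)→21520, (A,nl_idx)→32920, (A,merge)→45920, (C,nl)→93100 …(+1); best=5320 via (C,hash)
  {ABDEF}: card=216000; try (E,hash)→14200, (B,hash)→19848, (E,merge)→107500, (B,merge)→178728, (B,nl_idx)→322608, (E,nl)→438280 …(+1); best=14200 via (E,hash)
  {ABCDF}: card=14400; try (D,hash)→10000, (C,hash)→14200, (D,nl_idx)→40720, (D,merge)→45280, (C,merge)→107500, (D,nl)→365320 …(+1); best=10000 via (D,hash)
  {ABCDEF}: card=432000; try (E,hash)→25120, (E,merge)→226420, (C,hash)→230920, (E,nl)→874000, (C,merge)→4118620, (C,nl)→12974200; best=25120 via (E,hash)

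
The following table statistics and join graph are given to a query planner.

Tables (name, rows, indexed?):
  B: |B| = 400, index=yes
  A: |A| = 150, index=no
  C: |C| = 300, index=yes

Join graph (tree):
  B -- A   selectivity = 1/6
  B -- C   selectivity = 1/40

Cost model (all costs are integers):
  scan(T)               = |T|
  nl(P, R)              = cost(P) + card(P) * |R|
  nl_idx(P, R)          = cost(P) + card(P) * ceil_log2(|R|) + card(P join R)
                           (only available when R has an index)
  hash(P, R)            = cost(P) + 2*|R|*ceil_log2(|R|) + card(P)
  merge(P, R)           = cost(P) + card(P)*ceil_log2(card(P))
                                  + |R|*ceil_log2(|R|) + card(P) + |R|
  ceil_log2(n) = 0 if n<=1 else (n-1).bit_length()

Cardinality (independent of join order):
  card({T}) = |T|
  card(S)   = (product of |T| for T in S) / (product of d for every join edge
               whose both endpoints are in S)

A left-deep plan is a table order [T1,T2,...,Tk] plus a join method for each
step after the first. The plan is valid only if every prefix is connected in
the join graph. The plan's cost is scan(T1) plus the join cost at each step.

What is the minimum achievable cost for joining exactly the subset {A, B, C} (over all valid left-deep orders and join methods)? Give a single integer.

Selinger DP over subsets of {A,B,C}:
  {B}: scan cost=400, card=400
  {A}: scan cost=150, card=150
  {C}: scan cost=300, card=300
  {AB}: card=10000; try (A,hash)→3200, (B,merge)→5500, (A,merge)→5750, (B,hash)→7500, (B,nl_idx)→11500, (B,nl)→60150 …(+1); best=3200 via (A,hash)
  {BC}: card=3000; try (B,nl_idx)→6000, (C,hash)→6200, (C,nl_idx)→7000, (B,merge)→7300, (C,merge)→7400, (B,hash)→7800 …(+2); best=6000 via (B,nl_idx)
  {ABC}: card=75000; try (A,hash)→11400, (C,hash)→18600, (A,merge)→46350, (C,merge)→156200, (C,nl_idx)→168200, (A,nl)→456000 …(+1); best=11400 via (A,hash)

11400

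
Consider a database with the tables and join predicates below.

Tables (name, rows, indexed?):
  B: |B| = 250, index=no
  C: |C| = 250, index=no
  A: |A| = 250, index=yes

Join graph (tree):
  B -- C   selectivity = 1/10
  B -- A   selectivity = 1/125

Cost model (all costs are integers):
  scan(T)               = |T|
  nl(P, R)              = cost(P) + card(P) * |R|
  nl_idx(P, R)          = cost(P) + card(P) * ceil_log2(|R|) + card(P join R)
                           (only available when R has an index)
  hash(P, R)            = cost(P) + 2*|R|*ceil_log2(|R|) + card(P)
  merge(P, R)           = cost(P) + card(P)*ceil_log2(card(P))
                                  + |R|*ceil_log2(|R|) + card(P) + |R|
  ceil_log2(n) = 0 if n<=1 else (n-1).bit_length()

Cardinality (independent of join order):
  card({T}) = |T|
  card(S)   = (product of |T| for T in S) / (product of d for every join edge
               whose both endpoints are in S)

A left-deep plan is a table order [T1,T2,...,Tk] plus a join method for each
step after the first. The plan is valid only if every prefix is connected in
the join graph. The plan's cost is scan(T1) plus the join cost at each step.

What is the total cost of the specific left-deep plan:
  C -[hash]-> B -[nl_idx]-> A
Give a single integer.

step 1: scan C: cost=250, card=250
step 2: join B via hash
    card(P join B) = 250*250/(10) = 6250
    cost = 250 + 2*250*8 + 250 = 4500
step 3: join A via nl_idx
    card(P join A) = 6250*250/(125) = 12500
    cost = 4500 + 6250*8 + 12500 = 67000

67000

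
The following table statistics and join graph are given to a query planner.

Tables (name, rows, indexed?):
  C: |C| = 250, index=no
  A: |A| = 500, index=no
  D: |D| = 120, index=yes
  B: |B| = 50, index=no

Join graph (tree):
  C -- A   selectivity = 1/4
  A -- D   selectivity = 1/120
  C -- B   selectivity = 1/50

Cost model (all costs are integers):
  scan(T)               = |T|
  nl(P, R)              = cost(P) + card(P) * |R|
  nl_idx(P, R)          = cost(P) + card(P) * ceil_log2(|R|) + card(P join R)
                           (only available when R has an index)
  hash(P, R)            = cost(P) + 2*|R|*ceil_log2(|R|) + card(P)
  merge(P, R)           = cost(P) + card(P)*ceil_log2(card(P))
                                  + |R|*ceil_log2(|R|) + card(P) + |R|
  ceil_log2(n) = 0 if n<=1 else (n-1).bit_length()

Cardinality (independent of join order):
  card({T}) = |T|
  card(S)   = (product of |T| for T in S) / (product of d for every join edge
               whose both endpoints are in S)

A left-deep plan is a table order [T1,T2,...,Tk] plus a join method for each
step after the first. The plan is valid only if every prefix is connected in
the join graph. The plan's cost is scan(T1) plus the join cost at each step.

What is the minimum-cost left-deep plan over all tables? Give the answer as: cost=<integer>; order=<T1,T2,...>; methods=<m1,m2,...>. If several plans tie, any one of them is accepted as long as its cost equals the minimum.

cost=39030; order=A,D,C,B; methods=hash,hash,hash

Selinger DP (subsets sized 1..n):
  {C}: scan cost=250, card=250
  {A}: scan cost=500, card=500
  {D}: scan cost=120, card=120
  {B}: scan cost=50, card=50
  {AC}: card=31250; try (C,hash)→5000, (A,merge)→7500, (C,merge)→7750, (A,hash)→9500, (A,nl)→125250, (C,nl)→125500; best=5000 via (C,hash)
  {BC}: card=250; try (B,hash)→1100, (C,merge)→2650, (B,merge)→2850, (C,hash)→4100, (C,nl)→12550, (B,nl)→12750; best=1100 via (B,hash)
  {AD}: card=500; try (D,hash)→2680, (D,nl_idx)→4500, (A,merge)→6080, (D,merge)→6460, (A,hash)→9240, (A,nl)→60120 …(+1); best=2680 via (D,hash)
  {ACD}: card=31250; try (C,hash)→7180, (C,merge)→9930, (D,hash)→37930, (C,nl)→127680, (D,nl_idx)→255000, (D,merge)→505960 …(+1); best=7180 via (C,hash)
  {ABC}: card=31250; try (A,merge)→8350, (A,hash)→10350, (B,hash)→36850, (A,nl)→126100, (B,merge)→505350, (B,nl)→1567500; best=8350 via (A,merge)
  {ABCD}: card=31250; try (B,hash)→39030, (D,hash)→41280, (D,nl_idx)→258350, (B,merge)→507530, (D,merge)→509310, (B,nl)→1569680 …(+1); best=39030 via (B,hash)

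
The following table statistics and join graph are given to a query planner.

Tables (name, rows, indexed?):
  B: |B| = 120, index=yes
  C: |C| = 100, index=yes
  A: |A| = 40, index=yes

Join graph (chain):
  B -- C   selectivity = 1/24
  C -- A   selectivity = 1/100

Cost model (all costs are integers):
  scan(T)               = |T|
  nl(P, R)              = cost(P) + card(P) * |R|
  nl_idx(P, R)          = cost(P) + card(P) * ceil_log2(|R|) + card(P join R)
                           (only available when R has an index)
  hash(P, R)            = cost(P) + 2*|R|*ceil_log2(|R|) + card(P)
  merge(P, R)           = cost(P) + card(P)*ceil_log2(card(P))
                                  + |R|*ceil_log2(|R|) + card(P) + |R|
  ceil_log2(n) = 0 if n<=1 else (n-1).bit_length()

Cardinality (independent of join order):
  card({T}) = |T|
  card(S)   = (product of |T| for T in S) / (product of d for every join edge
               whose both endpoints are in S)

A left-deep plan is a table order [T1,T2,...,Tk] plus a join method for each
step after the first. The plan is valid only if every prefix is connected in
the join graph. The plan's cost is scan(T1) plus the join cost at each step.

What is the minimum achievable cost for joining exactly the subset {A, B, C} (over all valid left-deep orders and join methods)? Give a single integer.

Selinger DP over subsets of {A,B,C}:
  {B}: scan cost=120, card=120
  {C}: scan cost=100, card=100
  {A}: scan cost=40, card=40
  {BC}: card=500; try (B,nl_idx)→1300, (C,nl_idx)→1460, (C,hash)→1640, (B,merge)→1860, (C,merge)→1880, (B,hash)→1880 …(+2); best=1300 via (B,nl_idx)
  {AC}: card=40; try (C,nl_idx)→360, (A,hash)→680, (A,nl_idx)→740, (C,merge)→1120, (A,merge)→1180, (C,hash)→1480 …(+2); best=360 via (C,nl_idx)
  {ABC}: card=200; try (B,nl_idx)→840, (B,merge)→1600, (B,hash)→2080, (A,hash)→2280, (A,nl_idx)→4500, (B,nl)→5160 …(+2); best=840 via (B,nl_idx)

840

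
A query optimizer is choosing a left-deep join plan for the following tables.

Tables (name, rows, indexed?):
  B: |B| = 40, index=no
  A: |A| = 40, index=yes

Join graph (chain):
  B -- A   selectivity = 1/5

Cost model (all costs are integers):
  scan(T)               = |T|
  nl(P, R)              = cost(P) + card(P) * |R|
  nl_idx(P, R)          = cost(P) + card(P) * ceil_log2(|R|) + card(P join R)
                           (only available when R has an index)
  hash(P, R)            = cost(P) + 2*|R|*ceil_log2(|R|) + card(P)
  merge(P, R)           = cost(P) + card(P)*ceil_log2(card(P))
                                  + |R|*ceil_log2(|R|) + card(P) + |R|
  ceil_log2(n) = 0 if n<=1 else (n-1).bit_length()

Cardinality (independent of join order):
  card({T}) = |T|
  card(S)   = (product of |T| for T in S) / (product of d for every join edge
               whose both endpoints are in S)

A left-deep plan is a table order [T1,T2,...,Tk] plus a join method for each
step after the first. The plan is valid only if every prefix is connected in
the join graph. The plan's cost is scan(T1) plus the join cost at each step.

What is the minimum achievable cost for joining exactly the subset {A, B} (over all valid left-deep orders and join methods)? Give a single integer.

Selinger DP over subsets of {A,B}:
  {B}: scan cost=40, card=40
  {A}: scan cost=40, card=40
  {AB}: card=320; try (B,hash)→560, (A,hash)→560, (B,merge)→600, (A,merge)→600, (A,nl_idx)→600, (B,nl)→1640 …(+1); best=560 via (B,hash)

560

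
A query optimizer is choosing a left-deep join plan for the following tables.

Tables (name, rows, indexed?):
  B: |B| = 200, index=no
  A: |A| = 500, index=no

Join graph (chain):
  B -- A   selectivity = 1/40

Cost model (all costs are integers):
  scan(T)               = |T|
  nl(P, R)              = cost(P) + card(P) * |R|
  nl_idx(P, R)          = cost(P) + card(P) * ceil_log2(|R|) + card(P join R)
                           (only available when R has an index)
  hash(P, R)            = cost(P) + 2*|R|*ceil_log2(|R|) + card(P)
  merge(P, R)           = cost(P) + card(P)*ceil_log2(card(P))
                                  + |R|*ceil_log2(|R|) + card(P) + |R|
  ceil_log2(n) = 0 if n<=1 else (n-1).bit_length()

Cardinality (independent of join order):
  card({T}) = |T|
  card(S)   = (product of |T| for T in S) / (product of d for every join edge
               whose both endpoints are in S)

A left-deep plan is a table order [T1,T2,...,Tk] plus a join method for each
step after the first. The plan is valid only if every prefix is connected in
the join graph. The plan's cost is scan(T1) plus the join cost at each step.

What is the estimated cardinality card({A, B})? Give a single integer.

Tables in S: A(500), B(200)
Edges inside S: B-A(d=40)
numerator = 500 * 200 = 100000
denominator = 40 = 40
card(S) = 100000 / 40 = 2500

2500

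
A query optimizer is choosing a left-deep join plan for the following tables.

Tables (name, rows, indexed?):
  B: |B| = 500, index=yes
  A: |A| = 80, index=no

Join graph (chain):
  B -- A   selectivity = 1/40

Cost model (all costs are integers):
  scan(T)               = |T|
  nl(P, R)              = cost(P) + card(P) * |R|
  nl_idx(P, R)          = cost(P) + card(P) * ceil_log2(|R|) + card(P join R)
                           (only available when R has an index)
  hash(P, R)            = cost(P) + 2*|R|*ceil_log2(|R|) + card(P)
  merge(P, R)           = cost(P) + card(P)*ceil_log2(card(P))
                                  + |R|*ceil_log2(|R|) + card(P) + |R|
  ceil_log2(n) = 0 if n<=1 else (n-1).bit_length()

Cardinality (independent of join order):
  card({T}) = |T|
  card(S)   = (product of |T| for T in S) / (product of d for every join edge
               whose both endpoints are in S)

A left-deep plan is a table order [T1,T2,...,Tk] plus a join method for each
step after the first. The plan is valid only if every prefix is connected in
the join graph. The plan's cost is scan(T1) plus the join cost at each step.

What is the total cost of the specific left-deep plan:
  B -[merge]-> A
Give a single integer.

6140

step 1: scan B: cost=500, card=500
step 2: join A via merge
    card(P join A) = 500*80/(40) = 1000
    cost = 500 + 500*9 + 80*7 + 500 + 80 = 6140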